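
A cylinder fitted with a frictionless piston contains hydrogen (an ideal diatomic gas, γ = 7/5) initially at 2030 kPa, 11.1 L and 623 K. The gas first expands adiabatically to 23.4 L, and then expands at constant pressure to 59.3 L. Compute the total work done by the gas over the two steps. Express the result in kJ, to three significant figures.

Step 1 (adiabatic): W = (P₁V₁ − P₂V₂)/(γ−1) = (22533 − 16721)/0.4 = 14530 J.
After step 1: P = 714.6 kPa, V = 23.4 L, T = 462.3 K.
Step 2 (isobaric): W = PΔV = (714.6 kPa)(59.3 − 23.4 L) = 25653 J.
W_total = 14530 + 25653 = 40183 J.

W_total ≈ 40.2 kJ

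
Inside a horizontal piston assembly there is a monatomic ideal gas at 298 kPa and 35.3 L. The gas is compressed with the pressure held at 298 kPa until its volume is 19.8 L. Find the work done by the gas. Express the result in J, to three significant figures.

Isobaric: W = P ΔV.
W = (298 kPa)(19.8 − 35.3 L) = (298)(-15.5) = -4619 J.

W ≈ -4620 J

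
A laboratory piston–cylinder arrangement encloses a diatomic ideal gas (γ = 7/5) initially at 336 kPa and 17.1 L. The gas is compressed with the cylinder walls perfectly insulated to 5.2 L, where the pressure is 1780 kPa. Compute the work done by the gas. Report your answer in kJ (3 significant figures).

W ≈ -8.78 kJ

Adiabatic: W = (P₁V₁ − P₂V₂)/(γ − 1) with γ = 7/5.
P₁V₁ = 5746 J, P₂V₂ = 9256 J.
W = (5746 − 9256) / 0.4 = -8776 J.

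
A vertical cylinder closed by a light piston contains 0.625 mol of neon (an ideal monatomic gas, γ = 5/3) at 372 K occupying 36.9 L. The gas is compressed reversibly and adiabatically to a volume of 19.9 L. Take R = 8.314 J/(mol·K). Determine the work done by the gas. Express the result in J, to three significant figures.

Adiabatic: TV^(γ−1) = const with γ = 5/3.
T₂ = T₁ (V₁/V₂)^(γ−1) = 372 × (36.9/19.9)^0.667 = 372 × 1.509 = 561.5 K.
W_by = nCᵥ(T₁ − T₂) = (0.625)(12.47)(372 − 561.5) = -1477 J.

W ≈ -1480 J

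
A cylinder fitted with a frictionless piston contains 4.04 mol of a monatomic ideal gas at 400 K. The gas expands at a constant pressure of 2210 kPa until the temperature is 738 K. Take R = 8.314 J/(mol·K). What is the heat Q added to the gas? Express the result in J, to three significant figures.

Isobaric: W = nRΔT = (4.04)(8.314)(338) = 11353 J.
ΔU = nCᵥΔT with Cᵥ = 3R/2: ΔU = (4.04)(12.47)(338) = 17029 J.
Q = ΔU + W = 17029 + 11353 = 28382 J.

Q ≈ 28400 J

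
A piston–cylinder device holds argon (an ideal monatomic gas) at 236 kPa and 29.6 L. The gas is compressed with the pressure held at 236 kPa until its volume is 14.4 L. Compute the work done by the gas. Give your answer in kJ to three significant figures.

Isobaric: W = P ΔV.
W = (236 kPa)(14.4 − 29.6 L) = (236)(-15.2) = -3587 J.

W ≈ -3.59 kJ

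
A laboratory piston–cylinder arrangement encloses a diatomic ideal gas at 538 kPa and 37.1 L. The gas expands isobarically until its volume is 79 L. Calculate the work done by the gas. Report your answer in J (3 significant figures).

W ≈ 22500 J

Isobaric: W = P ΔV.
W = (538 kPa)(79 − 37.1 L) = (538)(41.9) = 22542 J.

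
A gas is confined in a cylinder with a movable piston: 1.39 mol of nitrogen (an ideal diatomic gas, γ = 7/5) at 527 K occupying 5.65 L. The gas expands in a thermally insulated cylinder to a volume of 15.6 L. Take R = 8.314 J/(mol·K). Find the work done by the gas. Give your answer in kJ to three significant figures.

Adiabatic: TV^(γ−1) = const with γ = 7/5.
T₂ = T₁ (V₁/V₂)^(γ−1) = 527 × (5.65/15.6)^0.4 = 527 × 0.6661 = 351.1 K.
W_by = nCᵥ(T₁ − T₂) = (1.39)(20.79)(527 − 351.1) = 5083 J.

W ≈ 5.08 kJ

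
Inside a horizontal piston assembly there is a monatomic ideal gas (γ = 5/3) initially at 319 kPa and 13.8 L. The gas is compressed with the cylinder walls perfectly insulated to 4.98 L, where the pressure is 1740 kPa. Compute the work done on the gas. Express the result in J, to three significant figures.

W ≈ 6390 J

Adiabatic: W = (P₁V₁ − P₂V₂)/(γ − 1) with γ = 5/3.
P₁V₁ = 4402 J, P₂V₂ = 8665 J.
W = (4402 − 8665) / 0.6667 = -6395 J.
Work on gas = −W_by = 6395 J.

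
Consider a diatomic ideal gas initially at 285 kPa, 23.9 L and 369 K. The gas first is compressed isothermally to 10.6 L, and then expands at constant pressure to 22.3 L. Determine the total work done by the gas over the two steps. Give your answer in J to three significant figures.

W_total ≈ 1980 J

Step 1 (isothermal): W = P₁V₁ ln(V₂/V₁) = (6812) ln(10.6/23.9) = -5538 J.
After step 1: P = 642.6 kPa, V = 10.6 L, T = 369 K.
Step 2 (isobaric): W = PΔV = (642.6 kPa)(22.3 − 10.6 L) = 7518 J.
W_total = -5538 + 7518 = 1980 J.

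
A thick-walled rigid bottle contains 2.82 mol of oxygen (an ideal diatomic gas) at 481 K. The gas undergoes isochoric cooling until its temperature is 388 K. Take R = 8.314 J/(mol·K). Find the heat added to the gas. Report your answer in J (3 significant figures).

Constant volume ⇒ W = 0, so Q = ΔU = nCᵥΔT with Cᵥ = 5R/2 = 20.79 J/(mol·K).
ΔU = (2.82)(20.79)(388 − 481) = -5451 J.

Q ≈ -5450 J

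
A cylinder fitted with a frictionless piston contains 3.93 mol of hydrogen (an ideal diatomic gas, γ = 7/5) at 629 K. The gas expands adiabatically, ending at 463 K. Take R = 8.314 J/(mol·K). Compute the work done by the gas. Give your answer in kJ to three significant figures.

W ≈ 13.6 kJ

Adiabatic ⇒ Q = 0, so W_by = −ΔU = nCᵥ(T₁ − T₂).
Cᵥ = 5R/2 = 20.79 J/(mol·K).
W = (3.93)(20.79)(629 − 463) = 13560 J.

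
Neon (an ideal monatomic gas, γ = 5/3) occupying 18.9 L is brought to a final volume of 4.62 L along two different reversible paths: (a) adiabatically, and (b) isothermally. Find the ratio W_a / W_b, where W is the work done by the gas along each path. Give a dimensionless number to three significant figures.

W_a / W_b ≈ 1.66

Path (a) adiabatic: W = P₁V₁(1 − (V₁/V₂)^(γ−1))/(γ−1) → W_a/(P₁V₁) = -2.337.
Path (b) isothermal: W = P₁V₁ ln(V₂/V₁) → W_b/(P₁V₁) = -1.409.
W_a / W_b = -2.337 / -1.409 = 1.659.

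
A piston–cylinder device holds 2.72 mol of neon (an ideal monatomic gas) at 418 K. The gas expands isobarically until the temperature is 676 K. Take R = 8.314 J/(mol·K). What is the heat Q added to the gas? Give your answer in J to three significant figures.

Isobaric: W = nRΔT = (2.72)(8.314)(258) = 5834 J.
ΔU = nCᵥΔT with Cᵥ = 3R/2: ΔU = (2.72)(12.47)(258) = 8752 J.
Q = ΔU + W = 8752 + 5834 = 14586 J.

Q ≈ 14600 J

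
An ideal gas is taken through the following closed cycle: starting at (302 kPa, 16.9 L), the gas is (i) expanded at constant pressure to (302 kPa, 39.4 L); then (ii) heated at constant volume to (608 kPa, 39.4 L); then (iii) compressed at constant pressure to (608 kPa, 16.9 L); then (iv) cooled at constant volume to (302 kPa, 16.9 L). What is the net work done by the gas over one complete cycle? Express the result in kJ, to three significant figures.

W_net ≈ -6.88 kJ

Constant-volume legs do no work.
W(i) = (302)(39.4 − 16.9) = 6795 J; W(iii) = (608)(16.9 − 39.4) = -13680 J.
W_net = 6795 − 13680 = -6885 J (the counter-clockwise enclosed area).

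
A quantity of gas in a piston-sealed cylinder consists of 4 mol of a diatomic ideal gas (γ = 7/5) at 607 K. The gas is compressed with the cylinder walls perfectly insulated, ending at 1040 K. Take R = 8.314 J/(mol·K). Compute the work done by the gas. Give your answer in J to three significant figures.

Adiabatic ⇒ Q = 0, so W_by = −ΔU = nCᵥ(T₁ − T₂).
Cᵥ = 5R/2 = 20.79 J/(mol·K).
W = (4)(20.79)(607 − 1040) = -36000 J.

W ≈ -36000 J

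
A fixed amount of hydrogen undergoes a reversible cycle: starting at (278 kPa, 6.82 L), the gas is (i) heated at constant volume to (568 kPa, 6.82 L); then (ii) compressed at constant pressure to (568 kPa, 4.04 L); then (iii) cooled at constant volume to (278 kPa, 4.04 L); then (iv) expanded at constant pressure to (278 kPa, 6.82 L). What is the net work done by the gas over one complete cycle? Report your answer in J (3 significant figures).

W_net ≈ -806 J

Constant-volume legs do no work.
W(ii) = (568)(4.04 − 6.82) = -1579 J; W(iv) = (278)(6.82 − 4.04) = 772.8 J.
W_net = -1579 + 772.8 = -806.2 J (the counter-clockwise enclosed area).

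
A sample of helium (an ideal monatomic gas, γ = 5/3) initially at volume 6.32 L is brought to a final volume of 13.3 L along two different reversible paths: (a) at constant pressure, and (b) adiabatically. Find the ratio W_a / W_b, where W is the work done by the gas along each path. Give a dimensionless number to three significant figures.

Path (a) isobaric: W = P₁(V₂ − V₁) → W_a/(P₁V₁) = 1.104.
Path (b) adiabatic: W = P₁V₁(1 − (V₁/V₂)^(γ−1))/(γ−1) → W_b/(P₁V₁) = 0.5866.
W_a / W_b = 1.104 / 0.5866 = 1.883.

W_a / W_b ≈ 1.88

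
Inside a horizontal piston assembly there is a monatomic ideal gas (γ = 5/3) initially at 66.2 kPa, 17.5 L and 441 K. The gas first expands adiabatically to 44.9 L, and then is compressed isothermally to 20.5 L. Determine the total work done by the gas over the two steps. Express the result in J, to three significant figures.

Step 1 (adiabatic): W = (P₁V₁ − P₂V₂)/(γ−1) = (1158 − 618.1)/0.667 = 810.5 J.
After step 1: P = 13.77 kPa, V = 44.9 L, T = 235.3 K.
Step 2 (isothermal): W = P₁V₁ ln(V₂/V₁) = (618.1) ln(20.5/44.9) = -484.6 J.
W_total = 810.5 − 484.6 = 325.9 J.

W_total ≈ 326 J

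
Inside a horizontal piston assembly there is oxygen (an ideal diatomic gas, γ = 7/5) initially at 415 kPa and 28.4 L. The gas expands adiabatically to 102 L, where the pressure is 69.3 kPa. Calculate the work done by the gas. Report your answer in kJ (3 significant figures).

W ≈ 11.8 kJ

Adiabatic: W = (P₁V₁ − P₂V₂)/(γ − 1) with γ = 7/5.
P₁V₁ = 11786 J, P₂V₂ = 7069 J.
W = (11786 − 7069) / 0.4 = 11794 J.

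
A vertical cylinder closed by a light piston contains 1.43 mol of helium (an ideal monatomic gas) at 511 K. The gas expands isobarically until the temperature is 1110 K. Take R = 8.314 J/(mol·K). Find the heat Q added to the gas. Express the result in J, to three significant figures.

Isobaric: W = nRΔT = (1.43)(8.314)(599) = 7122 J.
ΔU = nCᵥΔT with Cᵥ = 3R/2: ΔU = (1.43)(12.47)(599) = 10682 J.
Q = ΔU + W = 10682 + 7122 = 17804 J.

Q ≈ 17800 J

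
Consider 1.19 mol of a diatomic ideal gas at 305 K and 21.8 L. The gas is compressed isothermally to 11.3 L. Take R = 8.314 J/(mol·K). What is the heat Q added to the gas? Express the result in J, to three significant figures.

Isothermal ⇒ ΔU = 0, so Q = W = nRT ln(V₂/V₁).
Q = (1.19)(8.314)(305) ln(11.3/21.8) = 3018 × -0.6571 = -1983 J.

Q ≈ -1980 J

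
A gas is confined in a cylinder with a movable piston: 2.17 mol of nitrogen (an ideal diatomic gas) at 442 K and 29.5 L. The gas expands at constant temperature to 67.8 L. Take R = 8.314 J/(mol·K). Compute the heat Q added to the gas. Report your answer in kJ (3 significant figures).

Q ≈ 6.64 kJ

Isothermal ⇒ ΔU = 0, so Q = W = nRT ln(V₂/V₁).
Q = (2.17)(8.314)(442) ln(67.8/29.5) = 7974 × 0.8322 = 6636 J.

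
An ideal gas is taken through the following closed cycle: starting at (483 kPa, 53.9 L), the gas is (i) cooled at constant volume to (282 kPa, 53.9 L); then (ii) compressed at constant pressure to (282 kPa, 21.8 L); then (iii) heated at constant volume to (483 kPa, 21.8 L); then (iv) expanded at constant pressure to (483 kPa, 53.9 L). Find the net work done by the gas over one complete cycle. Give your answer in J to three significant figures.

Constant-volume legs do no work.
W(ii) = (282)(21.8 − 53.9) = -9052 J; W(iv) = (483)(53.9 − 21.8) = 15504 J.
W_net = -9052 + 15504 = 6452 J (the clockwise enclosed area).

W_net ≈ 6450 J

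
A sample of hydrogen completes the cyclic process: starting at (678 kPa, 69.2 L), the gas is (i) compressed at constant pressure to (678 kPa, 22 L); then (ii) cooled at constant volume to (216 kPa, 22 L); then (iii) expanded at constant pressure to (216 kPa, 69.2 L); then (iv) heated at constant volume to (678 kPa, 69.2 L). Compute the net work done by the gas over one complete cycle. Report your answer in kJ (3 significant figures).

Constant-volume legs do no work.
W(i) = (678)(22 − 69.2) = -32002 J; W(iii) = (216)(69.2 − 22) = 10195 J.
W_net = -32002 + 10195 = -21806 J (the counter-clockwise enclosed area).

W_net ≈ -21.8 kJ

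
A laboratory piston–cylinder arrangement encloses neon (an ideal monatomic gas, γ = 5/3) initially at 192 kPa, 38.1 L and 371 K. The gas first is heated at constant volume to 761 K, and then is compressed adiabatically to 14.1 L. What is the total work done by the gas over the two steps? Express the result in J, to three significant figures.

Step 1 (isochoric): W = 0 (constant volume).
After step 1: P = 393.8 kPa (V unchanged).
Step 2 (adiabatic): W = (P₁V₁ − P₂V₂)/(γ−1) = (15005 − 29110)/0.667 = -21157 J.
W_total = 0 − 21157 = -21157 J.

W_total ≈ -21200 J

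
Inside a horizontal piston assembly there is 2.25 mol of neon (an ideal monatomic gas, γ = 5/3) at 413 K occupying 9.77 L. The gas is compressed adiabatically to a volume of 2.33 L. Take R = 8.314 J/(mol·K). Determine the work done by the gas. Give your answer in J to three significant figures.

W ≈ -18500 J

Adiabatic: TV^(γ−1) = const with γ = 5/3.
T₂ = T₁ (V₁/V₂)^(γ−1) = 413 × (9.77/2.33)^0.667 = 413 × 2.6 = 1074 K.
W_by = nCᵥ(T₁ − T₂) = (2.25)(12.47)(413 − 1074) = -18546 J.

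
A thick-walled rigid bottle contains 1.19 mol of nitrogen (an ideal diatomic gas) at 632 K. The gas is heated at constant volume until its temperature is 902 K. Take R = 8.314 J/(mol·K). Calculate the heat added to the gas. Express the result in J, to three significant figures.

Constant volume ⇒ W = 0, so Q = ΔU = nCᵥΔT with Cᵥ = 5R/2 = 20.79 J/(mol·K).
ΔU = (1.19)(20.79)(902 − 632) = 6678 J.

Q ≈ 6680 J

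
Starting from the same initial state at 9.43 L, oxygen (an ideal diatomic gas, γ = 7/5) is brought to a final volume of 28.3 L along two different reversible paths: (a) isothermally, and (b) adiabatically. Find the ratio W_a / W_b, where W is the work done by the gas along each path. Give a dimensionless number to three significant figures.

W_a / W_b ≈ 1.24

Path (a) isothermal: W = P₁V₁ ln(V₂/V₁) → W_a/(P₁V₁) = 1.099.
Path (b) adiabatic: W = P₁V₁(1 − (V₁/V₂)^(γ−1))/(γ−1) → W_b/(P₁V₁) = 0.8892.
W_a / W_b = 1.099 / 0.8892 = 1.236.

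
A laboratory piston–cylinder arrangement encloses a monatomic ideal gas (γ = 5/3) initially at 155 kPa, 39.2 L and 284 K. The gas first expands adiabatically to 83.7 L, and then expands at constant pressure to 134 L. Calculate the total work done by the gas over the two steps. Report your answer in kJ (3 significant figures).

Step 1 (adiabatic): W = (P₁V₁ − P₂V₂)/(γ−1) = (6076 − 3664)/0.667 = 3618 J.
After step 1: P = 43.78 kPa, V = 83.7 L, T = 171.3 K.
Step 2 (isobaric): W = PΔV = (43.78 kPa)(134 − 83.7 L) = 2202 J.
W_total = 3618 + 2202 = 5820 J.

W_total ≈ 5.82 kJ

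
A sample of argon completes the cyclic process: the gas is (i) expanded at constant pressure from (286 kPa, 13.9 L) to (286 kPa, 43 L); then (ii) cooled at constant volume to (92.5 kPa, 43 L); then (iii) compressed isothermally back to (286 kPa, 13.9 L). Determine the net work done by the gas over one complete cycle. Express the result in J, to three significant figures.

W_net ≈ 3830 J

Leg (i): W = PΔV = (286)(43 − 13.9) = 8323 J.
Leg (ii): W = 0.
Leg (iii): W = PᵢVᵢ ln(V_f/Vᵢ) = (3978) ln(13.9/43) = -4492 J.
W_net = 8323 − 4492 = 3831 J.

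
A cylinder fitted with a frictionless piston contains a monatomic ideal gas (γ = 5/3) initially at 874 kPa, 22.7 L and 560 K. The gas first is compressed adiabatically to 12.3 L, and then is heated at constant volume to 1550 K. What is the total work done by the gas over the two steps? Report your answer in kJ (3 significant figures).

W_total ≈ -15.0 kJ

Step 1 (adiabatic): W = (P₁V₁ − P₂V₂)/(γ−1) = (19840 − 29850)/0.667 = -15016 J.
Step 2 (isochoric): W = 0 (constant volume).
W_total = -15016 + 0 = -15016 J.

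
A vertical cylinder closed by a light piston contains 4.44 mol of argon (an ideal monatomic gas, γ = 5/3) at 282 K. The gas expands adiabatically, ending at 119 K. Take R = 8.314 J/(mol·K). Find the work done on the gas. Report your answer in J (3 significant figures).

Adiabatic ⇒ Q = 0, so W_by = −ΔU = nCᵥ(T₁ − T₂).
Cᵥ = 3R/2 = 12.47 J/(mol·K).
W = (4.44)(12.47)(282 − 119) = 9026 J.
Work on gas = −W_by = -9026 J.

W ≈ -9030 J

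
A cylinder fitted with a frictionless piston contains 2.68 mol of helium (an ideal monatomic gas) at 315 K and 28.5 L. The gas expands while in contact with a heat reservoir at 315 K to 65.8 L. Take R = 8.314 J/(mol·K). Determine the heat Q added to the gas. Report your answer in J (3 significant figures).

Q ≈ 5870 J

Isothermal ⇒ ΔU = 0, so Q = W = nRT ln(V₂/V₁).
Q = (2.68)(8.314)(315) ln(65.8/28.5) = 7019 × 0.8367 = 5873 J.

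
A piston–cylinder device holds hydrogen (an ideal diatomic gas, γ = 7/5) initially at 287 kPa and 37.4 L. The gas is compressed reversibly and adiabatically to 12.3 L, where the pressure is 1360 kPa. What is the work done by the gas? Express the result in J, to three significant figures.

W ≈ -15000 J

Adiabatic: W = (P₁V₁ − P₂V₂)/(γ − 1) with γ = 7/5.
P₁V₁ = 10734 J, P₂V₂ = 16728 J.
W = (10734 − 16728) / 0.4 = -14986 J.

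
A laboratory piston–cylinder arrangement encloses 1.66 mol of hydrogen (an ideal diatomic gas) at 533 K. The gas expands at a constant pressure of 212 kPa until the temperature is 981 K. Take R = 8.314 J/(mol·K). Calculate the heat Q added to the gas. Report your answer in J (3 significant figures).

Isobaric: W = nRΔT = (1.66)(8.314)(448) = 6183 J.
ΔU = nCᵥΔT with Cᵥ = 5R/2: ΔU = (1.66)(20.79)(448) = 15457 J.
Q = ΔU + W = 15457 + 6183 = 21640 J.

Q ≈ 21600 J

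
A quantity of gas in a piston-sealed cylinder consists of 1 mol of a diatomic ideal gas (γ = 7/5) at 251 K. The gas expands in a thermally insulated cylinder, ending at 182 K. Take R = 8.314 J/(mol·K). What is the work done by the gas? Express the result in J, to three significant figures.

Adiabatic ⇒ Q = 0, so W_by = −ΔU = nCᵥ(T₁ − T₂).
Cᵥ = 5R/2 = 20.79 J/(mol·K).
W = (1)(20.79)(251 − 182) = 1434 J.

W ≈ 1430 J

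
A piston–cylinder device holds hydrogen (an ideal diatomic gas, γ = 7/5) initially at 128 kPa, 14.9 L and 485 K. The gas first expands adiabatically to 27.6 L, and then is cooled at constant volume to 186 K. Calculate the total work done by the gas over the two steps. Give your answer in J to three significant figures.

Step 1 (adiabatic): W = (P₁V₁ − P₂V₂)/(γ−1) = (1907 − 1490)/0.4 = 1042 J.
Step 2 (isochoric): W = 0 (constant volume).
W_total = 1042 + 0 = 1042 J.

W_total ≈ 1040 J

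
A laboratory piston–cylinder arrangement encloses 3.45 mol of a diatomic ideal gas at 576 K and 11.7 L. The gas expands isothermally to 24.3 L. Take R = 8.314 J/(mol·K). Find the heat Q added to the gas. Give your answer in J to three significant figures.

Isothermal ⇒ ΔU = 0, so Q = W = nRT ln(V₂/V₁).
Q = (3.45)(8.314)(576) ln(24.3/11.7) = 16522 × 0.7309 = 12075 J.

Q ≈ 12100 J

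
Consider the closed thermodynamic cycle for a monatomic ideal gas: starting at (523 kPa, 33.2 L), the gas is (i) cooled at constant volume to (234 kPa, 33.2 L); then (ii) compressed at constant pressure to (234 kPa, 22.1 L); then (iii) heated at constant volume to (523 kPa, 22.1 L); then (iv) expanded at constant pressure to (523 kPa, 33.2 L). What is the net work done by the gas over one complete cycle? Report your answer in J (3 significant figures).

Constant-volume legs do no work.
W(ii) = (234)(22.1 − 33.2) = -2597 J; W(iv) = (523)(33.2 − 22.1) = 5805 J.
W_net = -2597 + 5805 = 3208 J (the clockwise enclosed area).

W_net ≈ 3210 J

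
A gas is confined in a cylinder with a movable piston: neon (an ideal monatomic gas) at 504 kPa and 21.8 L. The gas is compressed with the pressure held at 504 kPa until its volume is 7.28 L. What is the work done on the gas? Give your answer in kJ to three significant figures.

W ≈ 7.32 kJ

Isobaric: W = P ΔV.
W = (504 kPa)(7.28 − 21.8 L) = (504)(-14.52) = -7318 J.
Work on gas = −W_by = 7318 J.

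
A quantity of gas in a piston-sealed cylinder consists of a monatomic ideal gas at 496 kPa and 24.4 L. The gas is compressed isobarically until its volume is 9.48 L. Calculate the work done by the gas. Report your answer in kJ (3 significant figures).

Isobaric: W = P ΔV.
W = (496 kPa)(9.48 − 24.4 L) = (496)(-14.92) = -7400 J.

W ≈ -7.40 kJ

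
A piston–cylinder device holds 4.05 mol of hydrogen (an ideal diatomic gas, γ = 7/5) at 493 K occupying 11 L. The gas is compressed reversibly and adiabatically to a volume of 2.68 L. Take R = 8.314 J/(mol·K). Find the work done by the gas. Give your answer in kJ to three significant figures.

Adiabatic: TV^(γ−1) = const with γ = 7/5.
T₂ = T₁ (V₁/V₂)^(γ−1) = 493 × (11/2.68)^0.4 = 493 × 1.759 = 867.3 K.
W_by = nCᵥ(T₁ − T₂) = (4.05)(20.79)(493 − 867.3) = -31505 J.

W ≈ -31.5 kJ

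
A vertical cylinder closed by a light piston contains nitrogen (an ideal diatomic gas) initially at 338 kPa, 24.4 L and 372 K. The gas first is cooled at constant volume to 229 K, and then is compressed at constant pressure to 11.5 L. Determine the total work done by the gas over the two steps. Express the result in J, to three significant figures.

Step 1 (isochoric): W = 0 (constant volume).
After step 1: P = 208.1 kPa (V unchanged).
Step 2 (isobaric): W = PΔV = (208.1 kPa)(11.5 − 24.4 L) = -2684 J.
W_total = 0 − 2684 = -2684 J.

W_total ≈ -2680 J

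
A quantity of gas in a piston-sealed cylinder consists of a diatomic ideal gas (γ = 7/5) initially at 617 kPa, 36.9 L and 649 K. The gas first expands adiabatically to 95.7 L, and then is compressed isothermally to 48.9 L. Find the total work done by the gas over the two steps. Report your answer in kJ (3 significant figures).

Step 1 (adiabatic): W = (P₁V₁ − P₂V₂)/(γ−1) = (22767 − 15551)/0.4 = 18041 J.
After step 1: P = 162.5 kPa, V = 95.7 L, T = 443.3 K.
Step 2 (isothermal): W = P₁V₁ ln(V₂/V₁) = (15551) ln(48.9/95.7) = -10442 J.
W_total = 18041 − 10442 = 7599 J.

W_total ≈ 7.60 kJ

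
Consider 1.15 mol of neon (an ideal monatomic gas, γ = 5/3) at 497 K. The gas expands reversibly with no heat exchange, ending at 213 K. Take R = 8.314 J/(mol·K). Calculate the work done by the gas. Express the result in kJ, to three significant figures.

Adiabatic ⇒ Q = 0, so W_by = −ΔU = nCᵥ(T₁ − T₂).
Cᵥ = 3R/2 = 12.47 J/(mol·K).
W = (1.15)(12.47)(497 − 213) = 4073 J.

W ≈ 4.07 kJ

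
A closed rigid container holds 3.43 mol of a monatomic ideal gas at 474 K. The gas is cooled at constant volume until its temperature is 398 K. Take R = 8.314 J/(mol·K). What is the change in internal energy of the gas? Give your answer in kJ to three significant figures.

ΔU ≈ -3.25 kJ

Constant volume ⇒ W = 0, so Q = ΔU = nCᵥΔT with Cᵥ = 3R/2 = 12.47 J/(mol·K).
ΔU = (3.43)(12.47)(398 − 474) = -3251 J.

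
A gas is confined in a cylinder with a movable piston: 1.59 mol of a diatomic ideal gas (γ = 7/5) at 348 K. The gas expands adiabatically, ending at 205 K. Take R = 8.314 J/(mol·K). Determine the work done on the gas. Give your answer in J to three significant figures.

W ≈ -4730 J

Adiabatic ⇒ Q = 0, so W_by = −ΔU = nCᵥ(T₁ − T₂).
Cᵥ = 5R/2 = 20.79 J/(mol·K).
W = (1.59)(20.79)(348 − 205) = 4726 J.
Work on gas = −W_by = -4726 J.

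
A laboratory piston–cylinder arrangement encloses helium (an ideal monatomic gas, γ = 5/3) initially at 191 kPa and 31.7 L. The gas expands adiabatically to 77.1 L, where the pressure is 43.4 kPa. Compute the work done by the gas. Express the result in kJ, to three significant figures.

W ≈ 4.06 kJ

Adiabatic: W = (P₁V₁ − P₂V₂)/(γ − 1) with γ = 5/3.
P₁V₁ = 6055 J, P₂V₂ = 3346 J.
W = (6055 − 3346) / 0.6667 = 4063 J.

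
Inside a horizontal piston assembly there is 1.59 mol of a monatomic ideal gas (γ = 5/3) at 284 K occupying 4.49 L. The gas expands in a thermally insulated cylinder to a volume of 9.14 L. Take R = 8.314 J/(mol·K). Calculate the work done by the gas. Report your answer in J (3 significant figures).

Adiabatic: TV^(γ−1) = const with γ = 5/3.
T₂ = T₁ (V₁/V₂)^(γ−1) = 284 × (4.49/9.14)^0.667 = 284 × 0.6226 = 176.8 K.
W_by = nCᵥ(T₁ − T₂) = (1.59)(12.47)(284 − 176.8) = 2125 J.

W ≈ 2130 J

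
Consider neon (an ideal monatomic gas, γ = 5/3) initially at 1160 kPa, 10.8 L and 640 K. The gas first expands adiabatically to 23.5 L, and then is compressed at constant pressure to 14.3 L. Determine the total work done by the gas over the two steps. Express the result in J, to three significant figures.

W_total ≈ 4680 J

Step 1 (adiabatic): W = (P₁V₁ − P₂V₂)/(γ−1) = (12528 − 7461)/0.667 = 7601 J.
After step 1: P = 317.5 kPa, V = 23.5 L, T = 381.1 K.
Step 2 (isobaric): W = PΔV = (317.5 kPa)(14.3 − 23.5 L) = -2921 J.
W_total = 7601 − 2921 = 4680 J.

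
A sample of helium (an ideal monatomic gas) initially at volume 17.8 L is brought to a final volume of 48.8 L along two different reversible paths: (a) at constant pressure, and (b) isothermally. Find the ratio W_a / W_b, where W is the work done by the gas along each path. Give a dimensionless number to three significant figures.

Path (a) isobaric: W = P₁(V₂ − V₁) → W_a/(P₁V₁) = 1.742.
Path (b) isothermal: W = P₁V₁ ln(V₂/V₁) → W_b/(P₁V₁) = 1.009.
W_a / W_b = 1.742 / 1.009 = 1.727.

W_a / W_b ≈ 1.73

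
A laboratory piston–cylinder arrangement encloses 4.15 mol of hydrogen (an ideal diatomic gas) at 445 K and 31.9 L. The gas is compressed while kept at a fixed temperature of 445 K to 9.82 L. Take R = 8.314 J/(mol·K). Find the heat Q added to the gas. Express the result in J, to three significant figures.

Isothermal ⇒ ΔU = 0, so Q = W = nRT ln(V₂/V₁).
Q = (4.15)(8.314)(445) ln(9.82/31.9) = 15354 × -1.178 = -18090 J.

Q ≈ -18100 J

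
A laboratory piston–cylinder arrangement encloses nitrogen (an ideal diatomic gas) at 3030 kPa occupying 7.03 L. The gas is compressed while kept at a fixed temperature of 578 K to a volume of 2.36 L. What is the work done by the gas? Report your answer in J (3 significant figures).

W ≈ -23300 J

Isothermal: W = nRT ln(V₂/V₁) = P₁V₁ ln(V₂/V₁).
P₁V₁ = (3030 kPa)(7.03 L) = 21301 J.
W = 21301 × ln(2.36/7.03) = 21301 × -1.092
W_by_gas = -23250 J.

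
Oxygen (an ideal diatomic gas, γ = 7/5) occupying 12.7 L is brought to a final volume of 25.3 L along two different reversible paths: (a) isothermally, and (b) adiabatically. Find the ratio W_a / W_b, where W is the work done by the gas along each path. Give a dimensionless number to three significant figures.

W_a / W_b ≈ 1.14

Path (a) isothermal: W = P₁V₁ ln(V₂/V₁) → W_a/(P₁V₁) = 0.6892.
Path (b) adiabatic: W = P₁V₁(1 − (V₁/V₂)^(γ−1))/(γ−1) → W_b/(P₁V₁) = 0.6024.
W_a / W_b = 0.6892 / 0.6024 = 1.144.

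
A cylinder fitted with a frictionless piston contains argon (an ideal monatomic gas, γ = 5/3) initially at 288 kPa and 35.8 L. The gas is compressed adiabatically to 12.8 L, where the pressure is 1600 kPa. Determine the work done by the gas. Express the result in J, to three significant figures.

W ≈ -15300 J

Adiabatic: W = (P₁V₁ − P₂V₂)/(γ − 1) with γ = 5/3.
P₁V₁ = 10310 J, P₂V₂ = 20480 J.
W = (10310 − 20480) / 0.6667 = -15254 J.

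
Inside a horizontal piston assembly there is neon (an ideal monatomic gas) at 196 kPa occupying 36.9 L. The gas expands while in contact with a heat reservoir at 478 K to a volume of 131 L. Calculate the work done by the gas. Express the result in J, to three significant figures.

W ≈ 9160 J

Isothermal: W = nRT ln(V₂/V₁) = P₁V₁ ln(V₂/V₁).
P₁V₁ = (196 kPa)(36.9 L) = 7232 J.
W = 7232 × ln(131/36.9) = 7232 × 1.267
W_by_gas = 9163 J.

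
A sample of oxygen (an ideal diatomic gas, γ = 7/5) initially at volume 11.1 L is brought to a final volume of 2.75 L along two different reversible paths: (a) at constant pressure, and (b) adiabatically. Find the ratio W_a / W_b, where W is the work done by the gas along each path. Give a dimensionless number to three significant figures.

Path (a) isobaric: W = P₁(V₂ − V₁) → W_a/(P₁V₁) = -0.7523.
Path (b) adiabatic: W = P₁V₁(1 − (V₁/V₂)^(γ−1))/(γ−1) → W_b/(P₁V₁) = -1.869.
W_a / W_b = -0.7523 / -1.869 = 0.4026.

W_a / W_b ≈ 0.403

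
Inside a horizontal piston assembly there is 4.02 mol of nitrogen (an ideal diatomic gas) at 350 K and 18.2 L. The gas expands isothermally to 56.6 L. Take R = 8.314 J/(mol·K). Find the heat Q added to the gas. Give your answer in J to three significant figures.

Isothermal ⇒ ΔU = 0, so Q = W = nRT ln(V₂/V₁).
Q = (4.02)(8.314)(350) ln(56.6/18.2) = 11698 × 1.135 = 13272 J.

Q ≈ 13300 J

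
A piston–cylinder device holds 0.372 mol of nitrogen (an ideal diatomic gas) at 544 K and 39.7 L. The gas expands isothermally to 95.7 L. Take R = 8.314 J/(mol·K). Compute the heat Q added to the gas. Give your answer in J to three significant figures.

Q ≈ 1480 J

Isothermal ⇒ ΔU = 0, so Q = W = nRT ln(V₂/V₁).
Q = (0.372)(8.314)(544) ln(95.7/39.7) = 1682 × 0.8799 = 1480 J.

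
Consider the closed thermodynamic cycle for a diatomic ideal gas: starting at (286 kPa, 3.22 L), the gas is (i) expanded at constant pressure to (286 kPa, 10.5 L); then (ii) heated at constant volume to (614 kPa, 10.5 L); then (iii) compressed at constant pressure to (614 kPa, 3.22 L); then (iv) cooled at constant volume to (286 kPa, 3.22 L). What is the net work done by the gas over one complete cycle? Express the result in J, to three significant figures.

W_net ≈ -2390 J

Constant-volume legs do no work.
W(i) = (286)(10.5 − 3.22) = 2082 J; W(iii) = (614)(3.22 − 10.5) = -4470 J.
W_net = 2082 − 4470 = -2388 J (the counter-clockwise enclosed area).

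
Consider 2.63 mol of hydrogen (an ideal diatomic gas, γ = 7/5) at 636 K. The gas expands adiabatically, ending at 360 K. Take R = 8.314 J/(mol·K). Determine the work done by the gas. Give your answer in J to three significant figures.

W ≈ 15100 J

Adiabatic ⇒ Q = 0, so W_by = −ΔU = nCᵥ(T₁ − T₂).
Cᵥ = 5R/2 = 20.79 J/(mol·K).
W = (2.63)(20.79)(636 − 360) = 15087 J.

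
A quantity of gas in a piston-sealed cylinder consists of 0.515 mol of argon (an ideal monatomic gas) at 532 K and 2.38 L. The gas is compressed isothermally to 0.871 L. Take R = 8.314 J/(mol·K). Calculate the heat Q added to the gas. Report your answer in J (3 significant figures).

Q ≈ -2290 J

Isothermal ⇒ ΔU = 0, so Q = W = nRT ln(V₂/V₁).
Q = (0.515)(8.314)(532) ln(0.871/2.38) = 2278 × -1.005 = -2290 J.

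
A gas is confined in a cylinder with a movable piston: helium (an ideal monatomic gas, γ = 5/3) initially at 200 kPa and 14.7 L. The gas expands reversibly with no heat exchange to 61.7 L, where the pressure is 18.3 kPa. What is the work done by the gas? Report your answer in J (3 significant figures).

W ≈ 2720 J

Adiabatic: W = (P₁V₁ − P₂V₂)/(γ − 1) with γ = 5/3.
P₁V₁ = 2940 J, P₂V₂ = 1129 J.
W = (2940 − 1129) / 0.6667 = 2716 J.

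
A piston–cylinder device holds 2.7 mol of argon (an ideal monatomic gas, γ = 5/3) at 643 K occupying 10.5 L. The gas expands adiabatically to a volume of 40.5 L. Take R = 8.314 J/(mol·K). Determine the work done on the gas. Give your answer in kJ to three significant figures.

Adiabatic: TV^(γ−1) = const with γ = 5/3.
T₂ = T₁ (V₁/V₂)^(γ−1) = 643 × (10.5/40.5)^0.667 = 643 × 0.4066 = 261.4 K.
W_by = nCᵥ(T₁ − T₂) = (2.7)(12.47)(643 − 261.4) = 12848 J.
Work on gas = −W_by = -12848 J.

W ≈ -12.8 kJ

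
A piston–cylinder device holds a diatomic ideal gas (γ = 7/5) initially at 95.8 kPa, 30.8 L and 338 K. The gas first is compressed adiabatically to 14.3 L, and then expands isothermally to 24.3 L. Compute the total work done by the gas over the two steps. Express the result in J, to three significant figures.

W_total ≈ -523 J

Step 1 (adiabatic): W = (P₁V₁ − P₂V₂)/(γ−1) = (2951 − 4011)/0.4 = -2650 J.
After step 1: P = 280.5 kPa, V = 14.3 L, T = 459.4 K.
Step 2 (isothermal): W = P₁V₁ ln(V₂/V₁) = (4011) ln(24.3/14.3) = 2126 J.
W_total = -2650 + 2126 = -523.3 J.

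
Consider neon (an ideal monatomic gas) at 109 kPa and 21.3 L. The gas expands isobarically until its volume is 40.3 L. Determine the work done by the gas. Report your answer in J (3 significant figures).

Isobaric: W = P ΔV.
W = (109 kPa)(40.3 − 21.3 L) = (109)(19) = 2071 J.

W ≈ 2070 J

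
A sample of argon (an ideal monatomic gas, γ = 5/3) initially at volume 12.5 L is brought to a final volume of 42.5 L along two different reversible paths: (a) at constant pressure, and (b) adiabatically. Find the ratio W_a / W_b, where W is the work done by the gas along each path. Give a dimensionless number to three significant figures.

W_a / W_b ≈ 2.87

Path (a) isobaric: W = P₁(V₂ − V₁) → W_a/(P₁V₁) = 2.4.
Path (b) adiabatic: W = P₁V₁(1 − (V₁/V₂)^(γ−1))/(γ−1) → W_b/(P₁V₁) = 0.8366.
W_a / W_b = 2.4 / 0.8366 = 2.869.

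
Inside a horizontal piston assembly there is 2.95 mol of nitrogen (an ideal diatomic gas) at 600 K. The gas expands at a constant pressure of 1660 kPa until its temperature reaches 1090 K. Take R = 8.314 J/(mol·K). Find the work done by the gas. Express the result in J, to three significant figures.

W ≈ 12000 J

Isobaric: W = P ΔV = nR ΔT.
W = (2.95)(8.314)(1090 − 600) = 12018 J.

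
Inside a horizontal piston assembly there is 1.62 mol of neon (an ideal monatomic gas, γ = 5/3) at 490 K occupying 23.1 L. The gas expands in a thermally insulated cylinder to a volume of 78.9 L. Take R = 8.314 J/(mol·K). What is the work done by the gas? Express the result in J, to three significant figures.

W ≈ 5530 J

Adiabatic: TV^(γ−1) = const with γ = 5/3.
T₂ = T₁ (V₁/V₂)^(γ−1) = 490 × (23.1/78.9)^0.667 = 490 × 0.4409 = 216 K.
W_by = nCᵥ(T₁ − T₂) = (1.62)(12.47)(490 − 216) = 5535 J.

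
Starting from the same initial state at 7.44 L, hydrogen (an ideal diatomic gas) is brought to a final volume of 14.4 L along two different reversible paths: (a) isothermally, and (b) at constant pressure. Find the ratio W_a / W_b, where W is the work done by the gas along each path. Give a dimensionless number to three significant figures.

W_a / W_b ≈ 0.706

Path (a) isothermal: W = P₁V₁ ln(V₂/V₁) → W_a/(P₁V₁) = 0.6604.
Path (b) isobaric: W = P₁(V₂ − V₁) → W_b/(P₁V₁) = 0.9355.
W_a / W_b = 0.6604 / 0.9355 = 0.7059.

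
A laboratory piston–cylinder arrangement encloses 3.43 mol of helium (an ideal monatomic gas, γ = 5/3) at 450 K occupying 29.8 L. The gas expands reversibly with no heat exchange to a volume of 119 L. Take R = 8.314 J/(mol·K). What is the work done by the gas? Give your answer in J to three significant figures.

W ≈ 11600 J

Adiabatic: TV^(γ−1) = const with γ = 5/3.
T₂ = T₁ (V₁/V₂)^(γ−1) = 450 × (29.8/119)^0.667 = 450 × 0.3973 = 178.8 K.
W_by = nCᵥ(T₁ − T₂) = (3.43)(12.47)(450 − 178.8) = 11601 J.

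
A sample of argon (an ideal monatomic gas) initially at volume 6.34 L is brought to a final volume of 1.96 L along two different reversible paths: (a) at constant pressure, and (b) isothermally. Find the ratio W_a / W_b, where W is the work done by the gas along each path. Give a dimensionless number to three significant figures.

W_a / W_b ≈ 0.588

Path (a) isobaric: W = P₁(V₂ − V₁) → W_a/(P₁V₁) = -0.6909.
Path (b) isothermal: W = P₁V₁ ln(V₂/V₁) → W_b/(P₁V₁) = -1.174.
W_a / W_b = -0.6909 / -1.174 = 0.5885.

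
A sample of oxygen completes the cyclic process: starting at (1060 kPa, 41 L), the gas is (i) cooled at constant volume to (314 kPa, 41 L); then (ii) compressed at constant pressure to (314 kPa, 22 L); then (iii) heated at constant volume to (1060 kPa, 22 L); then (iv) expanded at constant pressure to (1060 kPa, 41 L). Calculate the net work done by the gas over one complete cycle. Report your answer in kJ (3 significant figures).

W_net ≈ 14.2 kJ

Constant-volume legs do no work.
W(ii) = (314)(22 − 41) = -5966 J; W(iv) = (1060)(41 − 22) = 20140 J.
W_net = -5966 + 20140 = 14174 J (the clockwise enclosed area).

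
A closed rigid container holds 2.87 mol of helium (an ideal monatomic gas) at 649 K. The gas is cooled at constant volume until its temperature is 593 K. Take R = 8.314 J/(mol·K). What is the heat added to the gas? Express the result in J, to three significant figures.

Q ≈ -2000 J

Constant volume ⇒ W = 0, so Q = ΔU = nCᵥΔT with Cᵥ = 3R/2 = 12.47 J/(mol·K).
ΔU = (2.87)(12.47)(593 − 649) = -2004 J.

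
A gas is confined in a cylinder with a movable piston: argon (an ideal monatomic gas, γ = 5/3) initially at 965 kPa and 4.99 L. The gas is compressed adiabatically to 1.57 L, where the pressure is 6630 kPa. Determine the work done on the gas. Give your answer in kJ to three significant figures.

Adiabatic: W = (P₁V₁ − P₂V₂)/(γ − 1) with γ = 5/3.
P₁V₁ = 4815 J, P₂V₂ = 10409 J.
W = (4815 − 10409) / 0.6667 = -8391 J.
Work on gas = −W_by = 8391 J.

W ≈ 8.39 kJ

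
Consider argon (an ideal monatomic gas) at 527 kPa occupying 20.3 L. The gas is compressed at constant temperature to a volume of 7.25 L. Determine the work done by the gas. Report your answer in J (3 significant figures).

W ≈ -11000 J

Isothermal: W = nRT ln(V₂/V₁) = P₁V₁ ln(V₂/V₁).
P₁V₁ = (527 kPa)(20.3 L) = 10698 J.
W = 10698 × ln(7.25/20.3) = 10698 × -1.03
W_by_gas = -11015 J.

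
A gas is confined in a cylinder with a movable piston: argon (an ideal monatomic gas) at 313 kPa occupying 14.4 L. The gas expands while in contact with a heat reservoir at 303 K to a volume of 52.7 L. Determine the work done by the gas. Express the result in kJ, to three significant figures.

Isothermal: W = nRT ln(V₂/V₁) = P₁V₁ ln(V₂/V₁).
P₁V₁ = (313 kPa)(14.4 L) = 4507 J.
W = 4507 × ln(52.7/14.4) = 4507 × 1.297
W_by_gas = 5848 J.

W ≈ 5.85 kJ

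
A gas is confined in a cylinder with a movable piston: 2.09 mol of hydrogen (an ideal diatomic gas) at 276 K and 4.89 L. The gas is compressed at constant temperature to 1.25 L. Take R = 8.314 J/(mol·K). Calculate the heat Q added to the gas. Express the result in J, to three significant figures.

Q ≈ -6540 J

Isothermal ⇒ ΔU = 0, so Q = W = nRT ln(V₂/V₁).
Q = (2.09)(8.314)(276) ln(1.25/4.89) = 4796 × -1.364 = -6542 J.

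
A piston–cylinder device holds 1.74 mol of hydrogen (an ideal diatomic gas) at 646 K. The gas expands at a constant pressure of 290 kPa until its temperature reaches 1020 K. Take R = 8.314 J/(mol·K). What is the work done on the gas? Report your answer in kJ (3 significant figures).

Isobaric: W = P ΔV = nR ΔT.
W = (1.74)(8.314)(1020 − 646) = 5410 J.
Work on gas = −W_by = -5410 J.

W ≈ -5.41 kJ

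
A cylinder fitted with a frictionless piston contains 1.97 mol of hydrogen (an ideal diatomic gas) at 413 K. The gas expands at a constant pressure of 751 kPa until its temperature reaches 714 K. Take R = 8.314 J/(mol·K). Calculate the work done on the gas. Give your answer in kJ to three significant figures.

W ≈ -4.93 kJ

Isobaric: W = P ΔV = nR ΔT.
W = (1.97)(8.314)(714 − 413) = 4930 J.
Work on gas = −W_by = -4930 J.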